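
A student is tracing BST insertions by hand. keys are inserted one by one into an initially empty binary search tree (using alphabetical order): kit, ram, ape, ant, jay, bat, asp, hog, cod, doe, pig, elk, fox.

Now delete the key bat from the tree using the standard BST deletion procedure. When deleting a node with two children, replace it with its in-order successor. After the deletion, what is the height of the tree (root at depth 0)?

kit: root
ram: right child of kit (depth 1)
ape: left child of kit (depth 1)
ant: left child of ape (depth 2)
jay: right child of ape (depth 2)
bat: left child of jay (depth 3)
asp: left child of bat (depth 4)
hog: right child of bat (depth 4)
cod: left child of hog (depth 5)
doe: right child of cod (depth 6)
pig: left child of ram (depth 2)
elk: right child of doe (depth 7)
fox: right child of elk (depth 8)

Delete bat (two children — replace with in-order successor).
After deletion, deepest node is fox at depth 7.

7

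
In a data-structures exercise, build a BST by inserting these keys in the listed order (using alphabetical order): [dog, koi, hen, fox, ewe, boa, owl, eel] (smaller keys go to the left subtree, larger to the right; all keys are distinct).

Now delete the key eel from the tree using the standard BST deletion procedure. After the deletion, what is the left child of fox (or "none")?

ewe

Resulting structure (node: left, right):
  dog: L=boa, R=koi
  koi: L=hen, R=owl
  hen: L=fox, R=–
  fox: L=ewe, R=–
  ewe: L=eel, R=–
  boa: L=–, R=–
  owl: L=–, R=–
  eel: L=–, R=–

Delete eel (at most one child — splice it out).
After deletion, fox's left child: ewe.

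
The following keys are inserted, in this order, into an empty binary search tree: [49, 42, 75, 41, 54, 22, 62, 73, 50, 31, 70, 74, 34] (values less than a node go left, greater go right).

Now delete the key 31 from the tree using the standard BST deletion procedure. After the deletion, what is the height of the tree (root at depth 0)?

Insert 49: tree is empty, so 49 becomes the root.
Insert 42: 42 < 49 → go left. Place as left child of 49.
Insert 75: 75 > 49 → go right. Place as right child of 49.
Insert 41: 41 < 49 → go left; 41 < 42 → go left. Place as left child of 42.
Insert 54: 54 > 49 → go right; 54 < 75 → go left. Place as left child of 75.
Insert 22: 22 < 49 → go left; 22 < 42 → go left; 22 < 41 → go left. Place as left child of 41.
Insert 62: 62 > 49 → go right; 62 < 75 → go left; 62 > 54 → go right. Place as right child of 54.
Insert 73: 73 > 49 → go right; 73 < 75 → go left; 73 > 54 → go right; 73 > 62 → go right. Place as right child of 62.
Insert 50: 50 > 49 → go right; 50 < 75 → go left; 50 < 54 → go left. Place as left child of 54.
Insert 31: 31 < 49 → go left; 31 < 42 → go left; 31 < 41 → go left; 31 > 22 → go right. Place as right child of 22.
Insert 70: 70 > 49 → go right; 70 < 75 → go left; 70 > 54 → go right; 70 > 62 → go right; 70 < 73 → go left. Place as left child of 73.
Insert 74: 74 > 49 → go right; 74 < 75 → go left; 74 > 54 → go right; 74 > 62 → go right; 74 > 73 → go right. Place as right child of 73.
Insert 34: 34 < 49 → go left; 34 < 42 → go left; 34 < 41 → go left; 34 > 22 → go right; 34 > 31 → go right. Place as right child of 31.

Delete 31 (at most one child — splice it out).
After deletion, deepest node is 70 at depth 5.

5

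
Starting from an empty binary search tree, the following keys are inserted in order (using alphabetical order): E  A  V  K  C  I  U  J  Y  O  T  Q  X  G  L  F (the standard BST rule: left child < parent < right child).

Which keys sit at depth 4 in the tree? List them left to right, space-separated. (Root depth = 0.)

Insert E: tree is empty, so E becomes the root.
Insert A: A < E → go left. Place as left child of E.
Insert V: V > E → go right. Place as right child of E.
Insert K: K > E → go right; K < V → go left. Place as left child of V.
Insert C: C < E → go left; C > A → go right. Place as right child of A.
Insert I: I > E → go right; I < V → go left; I < K → go left. Place as left child of K.
Insert U: U > E → go right; U < V → go left; U > K → go right. Place as right child of K.
Insert J: J > E → go right; J < V → go left; J < K → go left; J > I → go right. Place as right child of I.
Insert Y: Y > E → go right; Y > V → go right. Place as right child of V.
Insert O: O > E → go right; O < V → go left; O > K → go right; O < U → go left. Place as left child of U.
Insert T: T > E → go right; T < V → go left; T > K → go right; T < U → go left; T > O → go right. Place as right child of O.
Insert Q: Q > E → go right; Q < V → go left; Q > K → go right; Q < U → go left; Q > O → go right; Q < T → go left. Place as left child of T.
Insert X: X > E → go right; X > V → go right; X < Y → go left. Place as left child of Y.
Insert G: G > E → go right; G < V → go left; G < K → go left; G < I → go left. Place as left child of I.
Insert L: L > E → go right; L < V → go left; L > K → go right; L < U → go left; L < O → go left. Place as left child of O.
Insert F: F > E → go right; F < V → go left; F < K → go left; F < I → go left; F < G → go left. Place as left child of G.

G J O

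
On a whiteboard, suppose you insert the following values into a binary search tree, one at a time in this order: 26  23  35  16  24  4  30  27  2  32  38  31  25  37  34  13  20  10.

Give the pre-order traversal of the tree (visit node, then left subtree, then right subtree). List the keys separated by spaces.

26: root
23: left child of 26 (depth 1)
35: right child of 26 (depth 1)
16: left child of 23 (depth 2)
24: right child of 23 (depth 2)
4: left child of 16 (depth 3)
30: left child of 35 (depth 2)
27: left child of 30 (depth 3)
2: left child of 4 (depth 4)
32: right child of 30 (depth 3)
38: right child of 35 (depth 2)
31: left child of 32 (depth 4)
25: right child of 24 (depth 3)
37: left child of 38 (depth 3)
34: right child of 32 (depth 4)
13: right child of 4 (depth 4)
20: right child of 16 (depth 3)
10: left child of 13 (depth 5)

26 23 16 4 2 13 10 20 24 25 35 30 27 32 31 34 38 37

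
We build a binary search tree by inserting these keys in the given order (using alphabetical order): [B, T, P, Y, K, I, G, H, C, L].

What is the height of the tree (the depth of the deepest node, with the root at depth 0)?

6

Resulting structure (node: left, right):
  B: L=–, R=T
  T: L=P, R=Y
  P: L=K, R=–
  Y: L=–, R=–
  K: L=I, R=L
  I: L=G, R=–
  G: L=C, R=H
  H: L=–, R=–
  C: L=–, R=–
  L: L=–, R=–

The deepest node is H at depth 6.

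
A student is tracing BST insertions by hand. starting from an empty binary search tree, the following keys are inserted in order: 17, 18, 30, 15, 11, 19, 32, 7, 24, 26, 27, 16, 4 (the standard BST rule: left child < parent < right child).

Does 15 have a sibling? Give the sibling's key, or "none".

Insert 17: tree is empty, so 17 becomes the root.
Insert 18: 18 > 17 → go right. Place as right child of 17.
Insert 30: 30 > 17 → go right; 30 > 18 → go right. Place as right child of 18.
Insert 15: 15 < 17 → go left. Place as left child of 17.
Insert 11: 11 < 17 → go left; 11 < 15 → go left. Place as left child of 15.
Insert 19: 19 > 17 → go right; 19 > 18 → go right; 19 < 30 → go left. Place as left child of 30.
Insert 32: 32 > 17 → go right; 32 > 18 → go right; 32 > 30 → go right. Place as right child of 30.
Insert 7: 7 < 17 → go left; 7 < 15 → go left; 7 < 11 → go left. Place as left child of 11.
Insert 24: 24 > 17 → go right; 24 > 18 → go right; 24 < 30 → go left; 24 > 19 → go right. Place as right child of 19.
Insert 26: 26 > 17 → go right; 26 > 18 → go right; 26 < 30 → go left; 26 > 19 → go right; 26 > 24 → go right. Place as right child of 24.
Insert 27: 27 > 17 → go right; 27 > 18 → go right; 27 < 30 → go left; 27 > 19 → go right; 27 > 24 → go right; 27 > 26 → go right. Place as right child of 26.
Insert 16: 16 < 17 → go left; 16 > 15 → go right. Place as right child of 15.
Insert 4: 4 < 17 → go left; 4 < 15 → go left; 4 < 11 → go left; 4 < 7 → go left. Place as left child of 7.

15's parent is 17; the other child of 17 is 18.

18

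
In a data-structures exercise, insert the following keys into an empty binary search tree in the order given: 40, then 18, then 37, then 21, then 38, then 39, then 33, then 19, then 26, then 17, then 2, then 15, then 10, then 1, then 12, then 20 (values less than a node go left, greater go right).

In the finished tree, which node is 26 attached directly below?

33

Resulting structure (node: left, right):
  40: L=18, R=–
  18: L=17, R=37
  37: L=21, R=38
  21: L=19, R=33
  38: L=–, R=39
  39: L=–, R=–
  33: L=26, R=–
  19: L=–, R=20
  26: L=–, R=–
  17: L=2, R=–
  2: L=1, R=15
  15: L=10, R=–
  10: L=–, R=12
  1: L=–, R=–
  12: L=–, R=–
  20: L=–, R=–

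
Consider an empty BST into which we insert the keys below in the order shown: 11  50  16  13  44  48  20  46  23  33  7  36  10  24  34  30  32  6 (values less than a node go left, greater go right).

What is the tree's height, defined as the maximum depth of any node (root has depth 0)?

9

11: root
50: right child of 11 (depth 1)
16: left child of 50 (depth 2)
13: left child of 16 (depth 3)
44: right child of 16 (depth 3)
48: right child of 44 (depth 4)
20: left child of 44 (depth 4)
46: left child of 48 (depth 5)
23: right child of 20 (depth 5)
33: right child of 23 (depth 6)
7: left child of 11 (depth 1)
36: right child of 33 (depth 7)
10: right child of 7 (depth 2)
24: left child of 33 (depth 7)
34: left child of 36 (depth 8)
30: right child of 24 (depth 8)
32: right child of 30 (depth 9)
6: left child of 7 (depth 2)

The deepest node is 32 at depth 9.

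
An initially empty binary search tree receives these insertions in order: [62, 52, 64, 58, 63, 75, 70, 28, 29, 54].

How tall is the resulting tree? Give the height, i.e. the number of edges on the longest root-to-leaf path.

62: root
52: left child of 62 (depth 1)
64: right child of 62 (depth 1)
58: right child of 52 (depth 2)
63: left child of 64 (depth 2)
75: right child of 64 (depth 2)
70: left child of 75 (depth 3)
28: left child of 52 (depth 2)
29: right child of 28 (depth 3)
54: left child of 58 (depth 3)

The deepest node is 70 at depth 3.

3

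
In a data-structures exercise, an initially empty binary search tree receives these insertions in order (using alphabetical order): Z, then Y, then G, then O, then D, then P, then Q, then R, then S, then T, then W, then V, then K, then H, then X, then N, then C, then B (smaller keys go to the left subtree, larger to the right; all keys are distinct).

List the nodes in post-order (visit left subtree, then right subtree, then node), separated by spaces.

B C D H N K V X W T S R Q P O G Y Z

Insert Z: tree is empty, so Z becomes the root.
Insert Y: Y < Z → go left. Place as left child of Z.
Insert G: G < Z → go left; G < Y → go left. Place as left child of Y.
Insert O: O < Z → go left; O < Y → go left; O > G → go right. Place as right child of G.
Insert D: D < Z → go left; D < Y → go left; D < G → go left. Place as left child of G.
Insert P: P < Z → go left; P < Y → go left; P > G → go right; P > O → go right. Place as right child of O.
Insert Q: Q < Z → go left; Q < Y → go left; Q > G → go right; Q > O → go right; Q > P → go right. Place as right child of P.
Insert R: R < Z → go left; R < Y → go left; R > G → go right; R > O → go right; R > P → go right; R > Q → go right. Place as right child of Q.
Insert S: S < Z → go left; S < Y → go left; S > G → go right; S > O → go right; S > P → go right; S > Q → go right; S > R → go right. Place as right child of R.
Insert T: T < Z → go left; T < Y → go left; T > G → go right; T > O → go right; T > P → go right; T > Q → go right; T > R → go right; T > S → go right. Place as right child of S.
Insert W: W < Z → go left; W < Y → go left; W > G → go right; W > O → go right; W > P → go right; W > Q → go right; W > R → go right; W > S → go right; W > T → go right. Place as right child of T.
Insert V: V < Z → go left; V < Y → go left; V > G → go right; V > O → go right; V > P → go right; V > Q → go right; V > R → go right; V > S → go right; V > T → go right; V < W → go left. Place as left child of W.
Insert K: K < Z → go left; K < Y → go left; K > G → go right; K < O → go left. Place as left child of O.
Insert H: H < Z → go left; H < Y → go left; H > G → go right; H < O → go left; H < K → go left. Place as left child of K.
Insert X: X < Z → go left; X < Y → go left; X > G → go right; X > O → go right; X > P → go right; X > Q → go right; X > R → go right; X > S → go right; X > T → go right; X > W → go right. Place as right child of W.
Insert N: N < Z → go left; N < Y → go left; N > G → go right; N < O → go left; N > K → go right. Place as right child of K.
Insert C: C < Z → go left; C < Y → go left; C < G → go left; C < D → go left. Place as left child of D.
Insert B: B < Z → go left; B < Y → go left; B < G → go left; B < D → go left; B < C → go left. Place as left child of C.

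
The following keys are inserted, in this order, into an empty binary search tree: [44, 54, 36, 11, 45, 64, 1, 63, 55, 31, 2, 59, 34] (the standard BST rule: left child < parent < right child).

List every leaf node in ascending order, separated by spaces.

44: root
54: right child of 44 (depth 1)
36: left child of 44 (depth 1)
11: left child of 36 (depth 2)
45: left child of 54 (depth 2)
64: right child of 54 (depth 2)
1: left child of 11 (depth 3)
63: left child of 64 (depth 3)
55: left child of 63 (depth 4)
31: right child of 11 (depth 3)
2: right child of 1 (depth 4)
59: right child of 55 (depth 5)
34: right child of 31 (depth 4)

2 34 45 59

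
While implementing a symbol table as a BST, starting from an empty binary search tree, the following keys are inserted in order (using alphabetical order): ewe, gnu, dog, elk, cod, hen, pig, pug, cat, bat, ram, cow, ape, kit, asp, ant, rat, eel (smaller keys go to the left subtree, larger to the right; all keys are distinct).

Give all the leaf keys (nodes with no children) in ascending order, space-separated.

ant asp cow eel kit rat

ewe: root
gnu: right child of ewe (depth 1)
dog: left child of ewe (depth 1)
elk: right child of dog (depth 2)
cod: left child of dog (depth 2)
hen: right child of gnu (depth 2)
pig: right child of hen (depth 3)
pug: right child of pig (depth 4)
cat: left child of cod (depth 3)
bat: left child of cat (depth 4)
ram: right child of pug (depth 5)
cow: right child of cod (depth 3)
ape: left child of bat (depth 5)
kit: left child of pig (depth 4)
asp: right child of ape (depth 6)
ant: left child of ape (depth 6)
rat: right child of ram (depth 6)
eel: left child of elk (depth 3)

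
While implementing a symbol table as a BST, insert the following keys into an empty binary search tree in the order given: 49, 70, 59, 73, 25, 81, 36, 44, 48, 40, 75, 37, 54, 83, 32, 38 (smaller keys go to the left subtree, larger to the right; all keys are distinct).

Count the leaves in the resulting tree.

Resulting structure (node: left, right):
  49: L=25, R=70
  70: L=59, R=73
  59: L=54, R=–
  73: L=–, R=81
  25: L=–, R=36
  81: L=75, R=83
  36: L=32, R=44
  44: L=40, R=48
  48: L=–, R=–
  40: L=37, R=–
  75: L=–, R=–
  37: L=–, R=38
  54: L=–, R=–
  83: L=–, R=–
  32: L=–, R=–
  38: L=–, R=–

Leaves: 32, 38, 48, 54, 75, 83 — 6 in total.

6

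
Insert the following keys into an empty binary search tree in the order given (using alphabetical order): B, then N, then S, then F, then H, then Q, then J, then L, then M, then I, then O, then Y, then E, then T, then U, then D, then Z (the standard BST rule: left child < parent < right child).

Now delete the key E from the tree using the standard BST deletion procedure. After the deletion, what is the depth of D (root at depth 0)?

B: root
N: right child of B (depth 1)
S: right child of N (depth 2)
F: left child of N (depth 2)
H: right child of F (depth 3)
Q: left child of S (depth 3)
J: right child of H (depth 4)
L: right child of J (depth 5)
M: right child of L (depth 6)
I: left child of J (depth 5)
O: left child of Q (depth 4)
Y: right child of S (depth 3)
E: left child of F (depth 3)
T: left child of Y (depth 4)
U: right child of T (depth 5)
D: left child of E (depth 4)
Z: right child of Y (depth 4)

Delete E (at most one child — splice it out).
After deletion, path to D: B → N → F → D.

3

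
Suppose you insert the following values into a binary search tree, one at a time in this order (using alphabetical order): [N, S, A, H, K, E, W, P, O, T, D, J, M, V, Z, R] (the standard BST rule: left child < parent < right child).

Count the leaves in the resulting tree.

7

Insert N: tree is empty, so N becomes the root.
Insert S: S > N → go right. Place as right child of N.
Insert A: A < N → go left. Place as left child of N.
Insert H: H < N → go left; H > A → go right. Place as right child of A.
Insert K: K < N → go left; K > A → go right; K > H → go right. Place as right child of H.
Insert E: E < N → go left; E > A → go right; E < H → go left. Place as left child of H.
Insert W: W > N → go right; W > S → go right. Place as right child of S.
Insert P: P > N → go right; P < S → go left. Place as left child of S.
Insert O: O > N → go right; O < S → go left; O < P → go left. Place as left child of P.
Insert T: T > N → go right; T > S → go right; T < W → go left. Place as left child of W.
Insert D: D < N → go left; D > A → go right; D < H → go left; D < E → go left. Place as left child of E.
Insert J: J < N → go left; J > A → go right; J > H → go right; J < K → go left. Place as left child of K.
Insert M: M < N → go left; M > A → go right; M > H → go right; M > K → go right. Place as right child of K.
Insert V: V > N → go right; V > S → go right; V < W → go left; V > T → go right. Place as right child of T.
Insert Z: Z > N → go right; Z > S → go right; Z > W → go right. Place as right child of W.
Insert R: R > N → go right; R < S → go left; R > P → go right. Place as right child of P.

Leaves: D, J, M, O, R, V, Z — 7 in total.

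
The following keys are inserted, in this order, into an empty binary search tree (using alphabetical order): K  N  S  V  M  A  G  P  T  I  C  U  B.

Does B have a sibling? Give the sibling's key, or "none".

Insert K: tree is empty, so K becomes the root.
Insert N: N > K → go right. Place as right child of K.
Insert S: S > K → go right; S > N → go right. Place as right child of N.
Insert V: V > K → go right; V > N → go right; V > S → go right. Place as right child of S.
Insert M: M > K → go right; M < N → go left. Place as left child of N.
Insert A: A < K → go left. Place as left child of K.
Insert G: G < K → go left; G > A → go right. Place as right child of A.
Insert P: P > K → go right; P > N → go right; P < S → go left. Place as left child of S.
Insert T: T > K → go right; T > N → go right; T > S → go right; T < V → go left. Place as left child of V.
Insert I: I < K → go left; I > A → go right; I > G → go right. Place as right child of G.
Insert C: C < K → go left; C > A → go right; C < G → go left. Place as left child of G.
Insert U: U > K → go right; U > N → go right; U > S → go right; U < V → go left; U > T → go right. Place as right child of T.
Insert B: B < K → go left; B > A → go right; B < G → go left; B < C → go left. Place as left child of C.

B's parent is C, which has only one child.

none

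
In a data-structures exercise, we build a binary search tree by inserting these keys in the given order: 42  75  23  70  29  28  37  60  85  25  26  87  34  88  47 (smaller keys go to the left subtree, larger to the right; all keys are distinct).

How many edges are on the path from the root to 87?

Insert 42: tree is empty, so 42 becomes the root.
Insert 75: 75 > 42 → go right. Place as right child of 42.
Insert 23: 23 < 42 → go left. Place as left child of 42.
Insert 70: 70 > 42 → go right; 70 < 75 → go left. Place as left child of 75.
Insert 29: 29 < 42 → go left; 29 > 23 → go right. Place as right child of 23.
Insert 28: 28 < 42 → go left; 28 > 23 → go right; 28 < 29 → go left. Place as left child of 29.
Insert 37: 37 < 42 → go left; 37 > 23 → go right; 37 > 29 → go right. Place as right child of 29.
Insert 60: 60 > 42 → go right; 60 < 75 → go left; 60 < 70 → go left. Place as left child of 70.
Insert 85: 85 > 42 → go right; 85 > 75 → go right. Place as right child of 75.
Insert 25: 25 < 42 → go left; 25 > 23 → go right; 25 < 29 → go left; 25 < 28 → go left. Place as left child of 28.
Insert 26: 26 < 42 → go left; 26 > 23 → go right; 26 < 29 → go left; 26 < 28 → go left; 26 > 25 → go right. Place as right child of 25.
Insert 87: 87 > 42 → go right; 87 > 75 → go right; 87 > 85 → go right. Place as right child of 85.
Insert 34: 34 < 42 → go left; 34 > 23 → go right; 34 > 29 → go right; 34 < 37 → go left. Place as left child of 37.
Insert 88: 88 > 42 → go right; 88 > 75 → go right; 88 > 85 → go right; 88 > 87 → go right. Place as right child of 87.
Insert 47: 47 > 42 → go right; 47 < 75 → go left; 47 < 70 → go left; 47 < 60 → go left. Place as left child of 60.

Path to 87: 42 → 75 → 85 → 87, which is 3 edges.

3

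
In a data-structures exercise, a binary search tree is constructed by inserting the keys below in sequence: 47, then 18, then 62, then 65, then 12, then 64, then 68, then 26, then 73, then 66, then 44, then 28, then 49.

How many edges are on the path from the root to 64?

3

Resulting structure (node: left, right):
  47: L=18, R=62
  18: L=12, R=26
  62: L=49, R=65
  65: L=64, R=68
  12: L=–, R=–
  64: L=–, R=–
  68: L=66, R=73
  26: L=–, R=44
  73: L=–, R=–
  66: L=–, R=–
  44: L=28, R=–
  28: L=–, R=–
  49: L=–, R=–

Path to 64: 47 → 62 → 65 → 64, which is 3 edges.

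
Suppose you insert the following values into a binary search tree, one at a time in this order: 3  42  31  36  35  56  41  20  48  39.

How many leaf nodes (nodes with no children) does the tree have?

Resulting structure (node: left, right):
  3: L=–, R=42
  42: L=31, R=56
  31: L=20, R=36
  36: L=35, R=41
  35: L=–, R=–
  56: L=48, R=–
  41: L=39, R=–
  20: L=–, R=–
  48: L=–, R=–
  39: L=–, R=–

Leaves: 20, 35, 39, 48 — 4 in total.

4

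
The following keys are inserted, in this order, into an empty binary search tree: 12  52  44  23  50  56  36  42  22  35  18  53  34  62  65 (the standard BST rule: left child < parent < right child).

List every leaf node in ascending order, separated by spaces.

12: root
52: right child of 12 (depth 1)
44: left child of 52 (depth 2)
23: left child of 44 (depth 3)
50: right child of 44 (depth 3)
56: right child of 52 (depth 2)
36: right child of 23 (depth 4)
42: right child of 36 (depth 5)
22: left child of 23 (depth 4)
35: left child of 36 (depth 5)
18: left child of 22 (depth 5)
53: left child of 56 (depth 3)
34: left child of 35 (depth 6)
62: right child of 56 (depth 3)
65: right child of 62 (depth 4)

18 34 42 50 53 65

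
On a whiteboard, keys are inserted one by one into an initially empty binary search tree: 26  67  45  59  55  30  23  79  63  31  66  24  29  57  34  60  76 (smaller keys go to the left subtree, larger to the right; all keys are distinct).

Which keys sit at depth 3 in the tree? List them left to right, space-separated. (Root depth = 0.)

26: root
67: right child of 26 (depth 1)
45: left child of 67 (depth 2)
59: right child of 45 (depth 3)
55: left child of 59 (depth 4)
30: left child of 45 (depth 3)
23: left child of 26 (depth 1)
79: right child of 67 (depth 2)
63: right child of 59 (depth 4)
31: right child of 30 (depth 4)
66: right child of 63 (depth 5)
24: right child of 23 (depth 2)
29: left child of 30 (depth 4)
57: right child of 55 (depth 5)
34: right child of 31 (depth 5)
60: left child of 63 (depth 5)
76: left child of 79 (depth 3)

30 59 76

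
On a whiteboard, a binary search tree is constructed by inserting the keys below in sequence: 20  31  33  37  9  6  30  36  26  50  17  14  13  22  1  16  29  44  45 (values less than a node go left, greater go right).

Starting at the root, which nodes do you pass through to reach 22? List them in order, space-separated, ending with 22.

20: root
31: right child of 20 (depth 1)
33: right child of 31 (depth 2)
37: right child of 33 (depth 3)
9: left child of 20 (depth 1)
6: left child of 9 (depth 2)
30: left child of 31 (depth 2)
36: left child of 37 (depth 4)
26: left child of 30 (depth 3)
50: right child of 37 (depth 4)
17: right child of 9 (depth 2)
14: left child of 17 (depth 3)
13: left child of 14 (depth 4)
22: left child of 26 (depth 4)
1: left child of 6 (depth 3)
16: right child of 14 (depth 4)
29: right child of 26 (depth 4)
44: left child of 50 (depth 5)
45: right child of 44 (depth 6)

20 31 30 26 22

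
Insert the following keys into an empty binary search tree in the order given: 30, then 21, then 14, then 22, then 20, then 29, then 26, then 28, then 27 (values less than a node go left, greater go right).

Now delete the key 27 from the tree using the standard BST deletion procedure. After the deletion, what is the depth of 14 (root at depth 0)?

2

Insert 30: tree is empty, so 30 becomes the root.
Insert 21: 21 < 30 → go left. Place as left child of 30.
Insert 14: 14 < 30 → go left; 14 < 21 → go left. Place as left child of 21.
Insert 22: 22 < 30 → go left; 22 > 21 → go right. Place as right child of 21.
Insert 20: 20 < 30 → go left; 20 < 21 → go left; 20 > 14 → go right. Place as right child of 14.
Insert 29: 29 < 30 → go left; 29 > 21 → go right; 29 > 22 → go right. Place as right child of 22.
Insert 26: 26 < 30 → go left; 26 > 21 → go right; 26 > 22 → go right; 26 < 29 → go left. Place as left child of 29.
Insert 28: 28 < 30 → go left; 28 > 21 → go right; 28 > 22 → go right; 28 < 29 → go left; 28 > 26 → go right. Place as right child of 26.
Insert 27: 27 < 30 → go left; 27 > 21 → go right; 27 > 22 → go right; 27 < 29 → go left; 27 > 26 → go right; 27 < 28 → go left. Place as left child of 28.

Delete 27 (at most one child — splice it out).
After deletion, path to 14: 30 → 21 → 14.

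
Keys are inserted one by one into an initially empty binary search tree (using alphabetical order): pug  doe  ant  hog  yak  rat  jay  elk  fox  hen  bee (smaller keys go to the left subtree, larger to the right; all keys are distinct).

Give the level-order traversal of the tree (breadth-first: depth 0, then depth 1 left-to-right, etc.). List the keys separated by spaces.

pug doe yak ant hog rat bee elk jay fox hen

Insert pug: tree is empty, so pug becomes the root.
Insert doe: doe < pug → go left. Place as left child of pug.
Insert ant: ant < pug → go left; ant < doe → go left. Place as left child of doe.
Insert hog: hog < pug → go left; hog > doe → go right. Place as right child of doe.
Insert yak: yak > pug → go right. Place as right child of pug.
Insert rat: rat > pug → go right; rat < yak → go left. Place as left child of yak.
Insert jay: jay < pug → go left; jay > doe → go right; jay > hog → go right. Place as right child of hog.
Insert elk: elk < pug → go left; elk > doe → go right; elk < hog → go left. Place as left child of hog.
Insert fox: fox < pug → go left; fox > doe → go right; fox < hog → go left; fox > elk → go right. Place as right child of elk.
Insert hen: hen < pug → go left; hen > doe → go right; hen < hog → go left; hen > elk → go right; hen > fox → go right. Place as right child of fox.
Insert bee: bee < pug → go left; bee < doe → go left; bee > ant → go right. Place as right child of ant.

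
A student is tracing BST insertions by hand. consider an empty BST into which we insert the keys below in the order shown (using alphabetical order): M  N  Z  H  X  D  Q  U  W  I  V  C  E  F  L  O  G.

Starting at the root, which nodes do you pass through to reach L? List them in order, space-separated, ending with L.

M H I L

M: root
N: right child of M (depth 1)
Z: right child of N (depth 2)
H: left child of M (depth 1)
X: left child of Z (depth 3)
D: left child of H (depth 2)
Q: left child of X (depth 4)
U: right child of Q (depth 5)
W: right child of U (depth 6)
I: right child of H (depth 2)
V: left child of W (depth 7)
C: left child of D (depth 3)
E: right child of D (depth 3)
F: right child of E (depth 4)
L: right child of I (depth 3)
O: left child of Q (depth 5)
G: right child of F (depth 5)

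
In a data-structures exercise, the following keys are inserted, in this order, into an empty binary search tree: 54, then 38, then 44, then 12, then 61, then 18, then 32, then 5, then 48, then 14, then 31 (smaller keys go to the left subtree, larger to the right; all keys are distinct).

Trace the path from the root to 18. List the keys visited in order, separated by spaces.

54: root
38: left child of 54 (depth 1)
44: right child of 38 (depth 2)
12: left child of 38 (depth 2)
61: right child of 54 (depth 1)
18: right child of 12 (depth 3)
32: right child of 18 (depth 4)
5: left child of 12 (depth 3)
48: right child of 44 (depth 3)
14: left child of 18 (depth 4)
31: left child of 32 (depth 5)

54 38 12 18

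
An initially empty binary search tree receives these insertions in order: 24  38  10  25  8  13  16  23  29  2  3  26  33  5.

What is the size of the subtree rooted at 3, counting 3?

Insert 24: tree is empty, so 24 becomes the root.
Insert 38: 38 > 24 → go right. Place as right child of 24.
Insert 10: 10 < 24 → go left. Place as left child of 24.
Insert 25: 25 > 24 → go right; 25 < 38 → go left. Place as left child of 38.
Insert 8: 8 < 24 → go left; 8 < 10 → go left. Place as left child of 10.
Insert 13: 13 < 24 → go left; 13 > 10 → go right. Place as right child of 10.
Insert 16: 16 < 24 → go left; 16 > 10 → go right; 16 > 13 → go right. Place as right child of 13.
Insert 23: 23 < 24 → go left; 23 > 10 → go right; 23 > 13 → go right; 23 > 16 → go right. Place as right child of 16.
Insert 29: 29 > 24 → go right; 29 < 38 → go left; 29 > 25 → go right. Place as right child of 25.
Insert 2: 2 < 24 → go left; 2 < 10 → go left; 2 < 8 → go left. Place as left child of 8.
Insert 3: 3 < 24 → go left; 3 < 10 → go left; 3 < 8 → go left; 3 > 2 → go right. Place as right child of 2.
Insert 26: 26 > 24 → go right; 26 < 38 → go left; 26 > 25 → go right; 26 < 29 → go left. Place as left child of 29.
Insert 33: 33 > 24 → go right; 33 < 38 → go left; 33 > 25 → go right; 33 > 29 → go right. Place as right child of 29.
Insert 5: 5 < 24 → go left; 5 < 10 → go left; 5 < 8 → go left; 5 > 2 → go right; 5 > 3 → go right. Place as right child of 3.

Subtree rooted at 3 contains: 3, 5 — 2 nodes.

2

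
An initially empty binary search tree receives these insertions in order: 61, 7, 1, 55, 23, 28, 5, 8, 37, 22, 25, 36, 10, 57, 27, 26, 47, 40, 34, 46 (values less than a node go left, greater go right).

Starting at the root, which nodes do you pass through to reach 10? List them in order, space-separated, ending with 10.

Insert 61: tree is empty, so 61 becomes the root.
Insert 7: 7 < 61 → go left. Place as left child of 61.
Insert 1: 1 < 61 → go left; 1 < 7 → go left. Place as left child of 7.
Insert 55: 55 < 61 → go left; 55 > 7 → go right. Place as right child of 7.
Insert 23: 23 < 61 → go left; 23 > 7 → go right; 23 < 55 → go left. Place as left child of 55.
Insert 28: 28 < 61 → go left; 28 > 7 → go right; 28 < 55 → go left; 28 > 23 → go right. Place as right child of 23.
Insert 5: 5 < 61 → go left; 5 < 7 → go left; 5 > 1 → go right. Place as right child of 1.
Insert 8: 8 < 61 → go left; 8 > 7 → go right; 8 < 55 → go left; 8 < 23 → go left. Place as left child of 23.
Insert 37: 37 < 61 → go left; 37 > 7 → go right; 37 < 55 → go left; 37 > 23 → go right; 37 > 28 → go right. Place as right child of 28.
Insert 22: 22 < 61 → go left; 22 > 7 → go right; 22 < 55 → go left; 22 < 23 → go left; 22 > 8 → go right. Place as right child of 8.
Insert 25: 25 < 61 → go left; 25 > 7 → go right; 25 < 55 → go left; 25 > 23 → go right; 25 < 28 → go left. Place as left child of 28.
Insert 36: 36 < 61 → go left; 36 > 7 → go right; 36 < 55 → go left; 36 > 23 → go right; 36 > 28 → go right; 36 < 37 → go left. Place as left child of 37.
Insert 10: 10 < 61 → go left; 10 > 7 → go right; 10 < 55 → go left; 10 < 23 → go left; 10 > 8 → go right; 10 < 22 → go left. Place as left child of 22.
Insert 57: 57 < 61 → go left; 57 > 7 → go right; 57 > 55 → go right. Place as right child of 55.
Insert 27: 27 < 61 → go left; 27 > 7 → go right; 27 < 55 → go left; 27 > 23 → go right; 27 < 28 → go left; 27 > 25 → go right. Place as right child of 25.
Insert 26: 26 < 61 → go left; 26 > 7 → go right; 26 < 55 → go left; 26 > 23 → go right; 26 < 28 → go left; 26 > 25 → go right; 26 < 27 → go left. Place as left child of 27.
Insert 47: 47 < 61 → go left; 47 > 7 → go right; 47 < 55 → go left; 47 > 23 → go right; 47 > 28 → go right; 47 > 37 → go right. Place as right child of 37.
Insert 40: 40 < 61 → go left; 40 > 7 → go right; 40 < 55 → go left; 40 > 23 → go right; 40 > 28 → go right; 40 > 37 → go right; 40 < 47 → go left. Place as left child of 47.
Insert 34: 34 < 61 → go left; 34 > 7 → go right; 34 < 55 → go left; 34 > 23 → go right; 34 > 28 → go right; 34 < 37 → go left; 34 < 36 → go left. Place as left child of 36.
Insert 46: 46 < 61 → go left; 46 > 7 → go right; 46 < 55 → go left; 46 > 23 → go right; 46 > 28 → go right; 46 > 37 → go right; 46 < 47 → go left; 46 > 40 → go right. Place as right child of 40.

61 7 55 23 8 22 10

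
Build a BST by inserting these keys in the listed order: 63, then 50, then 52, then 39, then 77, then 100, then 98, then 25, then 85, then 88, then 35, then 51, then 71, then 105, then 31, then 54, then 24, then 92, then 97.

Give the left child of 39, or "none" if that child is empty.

25

63: root
50: left child of 63 (depth 1)
52: right child of 50 (depth 2)
39: left child of 50 (depth 2)
77: right child of 63 (depth 1)
100: right child of 77 (depth 2)
98: left child of 100 (depth 3)
25: left child of 39 (depth 3)
85: left child of 98 (depth 4)
88: right child of 85 (depth 5)
35: right child of 25 (depth 4)
51: left child of 52 (depth 3)
71: left child of 77 (depth 2)
105: right child of 100 (depth 3)
31: left child of 35 (depth 5)
54: right child of 52 (depth 3)
24: left child of 25 (depth 4)
92: right child of 88 (depth 6)
97: right child of 92 (depth 7)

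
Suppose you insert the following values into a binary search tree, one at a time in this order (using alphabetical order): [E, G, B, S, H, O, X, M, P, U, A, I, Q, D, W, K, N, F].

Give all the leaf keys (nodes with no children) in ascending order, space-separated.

A D F K N Q W

E: root
G: right child of E (depth 1)
B: left child of E (depth 1)
S: right child of G (depth 2)
H: left child of S (depth 3)
O: right child of H (depth 4)
X: right child of S (depth 3)
M: left child of O (depth 5)
P: right child of O (depth 5)
U: left child of X (depth 4)
A: left child of B (depth 2)
I: left child of M (depth 6)
Q: right child of P (depth 6)
D: right child of B (depth 2)
W: right child of U (depth 5)
K: right child of I (depth 7)
N: right child of M (depth 6)
F: left child of G (depth 2)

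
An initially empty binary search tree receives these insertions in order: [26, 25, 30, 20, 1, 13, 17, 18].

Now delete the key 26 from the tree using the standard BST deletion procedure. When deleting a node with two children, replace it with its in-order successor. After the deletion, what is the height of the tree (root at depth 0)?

26: root
25: left child of 26 (depth 1)
30: right child of 26 (depth 1)
20: left child of 25 (depth 2)
1: left child of 20 (depth 3)
13: right child of 1 (depth 4)
17: right child of 13 (depth 5)
18: right child of 17 (depth 6)

Delete 26 (two children — replace with in-order successor).
After deletion, deepest node is 18 at depth 6.

6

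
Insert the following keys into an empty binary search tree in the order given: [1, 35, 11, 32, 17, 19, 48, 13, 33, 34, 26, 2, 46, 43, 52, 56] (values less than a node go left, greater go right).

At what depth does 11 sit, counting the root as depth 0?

Insert 1: tree is empty, so 1 becomes the root.
Insert 35: 35 > 1 → go right. Place as right child of 1.
Insert 11: 11 > 1 → go right; 11 < 35 → go left. Place as left child of 35.
Insert 32: 32 > 1 → go right; 32 < 35 → go left; 32 > 11 → go right. Place as right child of 11.
Insert 17: 17 > 1 → go right; 17 < 35 → go left; 17 > 11 → go right; 17 < 32 → go left. Place as left child of 32.
Insert 19: 19 > 1 → go right; 19 < 35 → go left; 19 > 11 → go right; 19 < 32 → go left; 19 > 17 → go right. Place as right child of 17.
Insert 48: 48 > 1 → go right; 48 > 35 → go right. Place as right child of 35.
Insert 13: 13 > 1 → go right; 13 < 35 → go left; 13 > 11 → go right; 13 < 32 → go left; 13 < 17 → go left. Place as left child of 17.
Insert 33: 33 > 1 → go right; 33 < 35 → go left; 33 > 11 → go right; 33 > 32 → go right. Place as right child of 32.
Insert 34: 34 > 1 → go right; 34 < 35 → go left; 34 > 11 → go right; 34 > 32 → go right; 34 > 33 → go right. Place as right child of 33.
Insert 26: 26 > 1 → go right; 26 < 35 → go left; 26 > 11 → go right; 26 < 32 → go left; 26 > 17 → go right; 26 > 19 → go right. Place as right child of 19.
Insert 2: 2 > 1 → go right; 2 < 35 → go left; 2 < 11 → go left. Place as left child of 11.
Insert 46: 46 > 1 → go right; 46 > 35 → go right; 46 < 48 → go left. Place as left child of 48.
Insert 43: 43 > 1 → go right; 43 > 35 → go right; 43 < 48 → go left; 43 < 46 → go left. Place as left child of 46.
Insert 52: 52 > 1 → go right; 52 > 35 → go right; 52 > 48 → go right. Place as right child of 48.
Insert 56: 56 > 1 → go right; 56 > 35 → go right; 56 > 48 → go right; 56 > 52 → go right. Place as right child of 52.

Path to 11: 1 → 35 → 11, which is 2 edges.

2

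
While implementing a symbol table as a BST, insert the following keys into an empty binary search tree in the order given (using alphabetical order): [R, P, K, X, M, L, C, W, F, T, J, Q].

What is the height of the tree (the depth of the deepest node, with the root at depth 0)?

Insert R: tree is empty, so R becomes the root.
Insert P: P < R → go left. Place as left child of R.
Insert K: K < R → go left; K < P → go left. Place as left child of P.
Insert X: X > R → go right. Place as right child of R.
Insert M: M < R → go left; M < P → go left; M > K → go right. Place as right child of K.
Insert L: L < R → go left; L < P → go left; L > K → go right; L < M → go left. Place as left child of M.
Insert C: C < R → go left; C < P → go left; C < K → go left. Place as left child of K.
Insert W: W > R → go right; W < X → go left. Place as left child of X.
Insert F: F < R → go left; F < P → go left; F < K → go left; F > C → go right. Place as right child of C.
Insert T: T > R → go right; T < X → go left; T < W → go left. Place as left child of W.
Insert J: J < R → go left; J < P → go left; J < K → go left; J > C → go right; J > F → go right. Place as right child of F.
Insert Q: Q < R → go left; Q > P → go right. Place as right child of P.

The deepest node is J at depth 5.

5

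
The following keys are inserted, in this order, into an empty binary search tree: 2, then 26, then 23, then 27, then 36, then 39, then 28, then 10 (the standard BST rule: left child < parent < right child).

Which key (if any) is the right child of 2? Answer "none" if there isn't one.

26

2: root
26: right child of 2 (depth 1)
23: left child of 26 (depth 2)
27: right child of 26 (depth 2)
36: right child of 27 (depth 3)
39: right child of 36 (depth 4)
28: left child of 36 (depth 4)
10: left child of 23 (depth 3)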